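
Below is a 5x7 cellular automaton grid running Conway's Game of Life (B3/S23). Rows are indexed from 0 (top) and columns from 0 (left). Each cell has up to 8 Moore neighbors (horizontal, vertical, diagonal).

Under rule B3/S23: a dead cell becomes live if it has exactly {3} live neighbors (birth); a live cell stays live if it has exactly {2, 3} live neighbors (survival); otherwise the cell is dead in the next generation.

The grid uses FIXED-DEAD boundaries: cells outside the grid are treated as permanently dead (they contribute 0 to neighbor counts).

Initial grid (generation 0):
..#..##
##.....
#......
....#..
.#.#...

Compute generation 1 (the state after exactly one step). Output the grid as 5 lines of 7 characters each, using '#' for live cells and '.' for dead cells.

Answer: .#.....
##.....
##.....
.......
.......

Derivation:
Simulating step by step:
Generation 0 (given above): 9 live cells
Generation 1: 5 live cells
(generation 1 grid is the final answer)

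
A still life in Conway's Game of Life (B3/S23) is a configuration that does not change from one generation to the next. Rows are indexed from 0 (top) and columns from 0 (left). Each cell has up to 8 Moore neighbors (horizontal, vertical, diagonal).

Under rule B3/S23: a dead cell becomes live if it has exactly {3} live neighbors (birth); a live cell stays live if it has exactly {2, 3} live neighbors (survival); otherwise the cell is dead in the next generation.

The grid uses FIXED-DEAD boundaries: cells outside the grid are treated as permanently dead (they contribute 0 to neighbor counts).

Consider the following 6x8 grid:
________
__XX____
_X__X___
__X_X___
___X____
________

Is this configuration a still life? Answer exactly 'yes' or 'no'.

Answer: yes

Derivation:
Compute generation 1 and compare to generation 0 (given above):
Generation 1:
________
__XX____
_X__X___
__X_X___
___X____
________
The grids are IDENTICAL -> still life.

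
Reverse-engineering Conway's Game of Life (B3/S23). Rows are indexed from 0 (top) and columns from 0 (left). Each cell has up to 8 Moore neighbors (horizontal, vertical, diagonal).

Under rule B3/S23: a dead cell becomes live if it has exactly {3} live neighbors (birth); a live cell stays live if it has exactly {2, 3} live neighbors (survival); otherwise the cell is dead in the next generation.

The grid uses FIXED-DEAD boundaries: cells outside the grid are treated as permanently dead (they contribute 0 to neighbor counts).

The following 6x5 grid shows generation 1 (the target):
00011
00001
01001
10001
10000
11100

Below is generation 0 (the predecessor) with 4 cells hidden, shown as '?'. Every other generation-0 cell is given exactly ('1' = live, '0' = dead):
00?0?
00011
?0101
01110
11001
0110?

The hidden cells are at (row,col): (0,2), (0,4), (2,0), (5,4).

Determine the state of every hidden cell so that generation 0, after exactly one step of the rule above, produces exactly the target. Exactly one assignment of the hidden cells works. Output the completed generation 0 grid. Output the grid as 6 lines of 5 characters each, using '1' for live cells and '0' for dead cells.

Answer: 00001
00011
00101
01110
11001
01100

Derivation:
Hidden generation-0 cells (in order): (0,2), (0,4), (2,0), (5,4).
A hidden cell only influences target cells in its own 3x3 neighborhood. Try each of the 2^4 = 16 assignments, step the completed generation 0 forward once under B3/S23, and compare with the target:
  (0,2)=0 (0,4)=0 (2,0)=0 (5,4)=0 -> step gives (0,3)='0' but target has '1' -> reject
  (0,2)=0 (0,4)=0 (2,0)=0 (5,4)=1 -> step gives (0,3)='0' but target has '1' -> reject
  (0,2)=0 (0,4)=0 (2,0)=1 (5,4)=0 -> step gives (0,3)='0' but target has '1' -> reject
  (0,2)=0 (0,4)=0 (2,0)=1 (5,4)=1 -> step gives (0,3)='0' but target has '1' -> reject
  (0,2)=0 (0,4)=1 (2,0)=0 (5,4)=0 -> step reproduces the target at every cell -> ACCEPT
  (0,2)=0 (0,4)=1 (2,0)=0 (5,4)=1 -> step gives (4,4)='1' but target has '0' -> reject
  (0,2)=0 (0,4)=1 (2,0)=1 (5,4)=0 -> step gives (2,1)='0' but target has '1' -> reject
  (0,2)=0 (0,4)=1 (2,0)=1 (5,4)=1 -> step gives (2,1)='0' but target has '1' -> reject
  (0,2)=1 (0,4)=0 (2,0)=0 (5,4)=0 -> step gives (0,4)='0' but target has '1' -> reject
  (0,2)=1 (0,4)=0 (2,0)=0 (5,4)=1 -> step gives (0,4)='0' but target has '1' -> reject
  (0,2)=1 (0,4)=0 (2,0)=1 (5,4)=0 -> step gives (0,4)='0' but target has '1' -> reject
  (0,2)=1 (0,4)=0 (2,0)=1 (5,4)=1 -> step gives (0,4)='0' but target has '1' -> reject
  (0,2)=1 (0,4)=1 (2,0)=0 (5,4)=0 -> step gives (0,3)='0' but target has '1' -> reject
  (0,2)=1 (0,4)=1 (2,0)=0 (5,4)=1 -> step gives (0,3)='0' but target has '1' -> reject
  (0,2)=1 (0,4)=1 (2,0)=1 (5,4)=0 -> step gives (0,3)='0' but target has '1' -> reject
  (0,2)=1 (0,4)=1 (2,0)=1 (5,4)=1 -> step gives (0,3)='0' but target has '1' -> reject
Unique solution: (0,2)=dead, (0,4)=live, (2,0)=dead, (5,4)=dead.
Check: live-neighbor counts of every cell in the completed generation 0:
00132
01243
13463
34443
35641
33221
Applying B3/S23 to generation 0 with these counts gives:
00011
00001
01001
10001
10000
11100
which matches the target exactly.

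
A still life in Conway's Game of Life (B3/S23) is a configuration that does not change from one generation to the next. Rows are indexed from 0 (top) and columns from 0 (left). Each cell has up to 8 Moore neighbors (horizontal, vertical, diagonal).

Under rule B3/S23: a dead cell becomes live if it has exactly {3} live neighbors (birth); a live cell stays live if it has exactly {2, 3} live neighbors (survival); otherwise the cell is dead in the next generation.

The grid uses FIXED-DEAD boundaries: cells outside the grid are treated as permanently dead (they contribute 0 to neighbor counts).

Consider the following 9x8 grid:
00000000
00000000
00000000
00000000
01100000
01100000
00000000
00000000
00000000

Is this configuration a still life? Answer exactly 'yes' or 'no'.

Compute generation 1 and compare to generation 0 (given above):
Generation 1:
00000000
00000000
00000000
00000000
01100000
01100000
00000000
00000000
00000000
The grids are IDENTICAL -> still life.

Answer: yes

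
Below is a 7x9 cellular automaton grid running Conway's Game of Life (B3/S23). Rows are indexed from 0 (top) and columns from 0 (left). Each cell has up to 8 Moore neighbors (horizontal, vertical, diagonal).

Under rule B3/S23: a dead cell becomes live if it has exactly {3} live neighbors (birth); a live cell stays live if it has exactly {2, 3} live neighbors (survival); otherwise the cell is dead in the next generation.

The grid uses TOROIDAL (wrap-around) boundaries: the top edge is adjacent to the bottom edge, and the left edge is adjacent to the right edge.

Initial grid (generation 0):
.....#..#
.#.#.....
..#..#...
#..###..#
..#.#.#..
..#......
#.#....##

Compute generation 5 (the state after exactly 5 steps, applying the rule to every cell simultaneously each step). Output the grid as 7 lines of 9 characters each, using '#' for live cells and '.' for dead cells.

Answer: .......#.
......#.#
.........
......###
#....####
#....####
......#.#

Derivation:
Simulating step by step:
Generation 0 (given above): 19 live cells
Generation 1: 23 live cells
.##....##
..#.#....
###..#...
.##...#..
.##.#....
..#....##
##.....##
Generation 2: 13 live cells
..##...#.
........#
#....#...
.....#...
#......#.
..##...#.
......#..
Generation 3: 11 live cells
.......#.
........#
.........
......#.#
......#.#
......###
......##.
Generation 4: 10 live cells
......###
.........
.......#.
.........
#....##.#
.....#..#
.........
Generation 5: 18 live cells
(generation 5 grid is the final answer)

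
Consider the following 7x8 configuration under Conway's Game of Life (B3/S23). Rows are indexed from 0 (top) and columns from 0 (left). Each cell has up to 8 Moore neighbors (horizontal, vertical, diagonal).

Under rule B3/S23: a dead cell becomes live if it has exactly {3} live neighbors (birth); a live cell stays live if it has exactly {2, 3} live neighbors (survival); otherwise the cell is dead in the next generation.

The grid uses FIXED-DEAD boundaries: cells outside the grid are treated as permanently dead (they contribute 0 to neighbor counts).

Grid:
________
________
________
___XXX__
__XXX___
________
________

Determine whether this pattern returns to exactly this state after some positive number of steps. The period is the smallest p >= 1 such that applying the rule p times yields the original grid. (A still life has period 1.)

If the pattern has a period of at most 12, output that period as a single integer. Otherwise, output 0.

Answer: 2

Derivation:
Simulating and comparing each generation to the original:
Gen 0 (original, given above): 6 live cells
Gen 1: 6 live cells, differs from original
Gen 2: 6 live cells, MATCHES original -> period = 2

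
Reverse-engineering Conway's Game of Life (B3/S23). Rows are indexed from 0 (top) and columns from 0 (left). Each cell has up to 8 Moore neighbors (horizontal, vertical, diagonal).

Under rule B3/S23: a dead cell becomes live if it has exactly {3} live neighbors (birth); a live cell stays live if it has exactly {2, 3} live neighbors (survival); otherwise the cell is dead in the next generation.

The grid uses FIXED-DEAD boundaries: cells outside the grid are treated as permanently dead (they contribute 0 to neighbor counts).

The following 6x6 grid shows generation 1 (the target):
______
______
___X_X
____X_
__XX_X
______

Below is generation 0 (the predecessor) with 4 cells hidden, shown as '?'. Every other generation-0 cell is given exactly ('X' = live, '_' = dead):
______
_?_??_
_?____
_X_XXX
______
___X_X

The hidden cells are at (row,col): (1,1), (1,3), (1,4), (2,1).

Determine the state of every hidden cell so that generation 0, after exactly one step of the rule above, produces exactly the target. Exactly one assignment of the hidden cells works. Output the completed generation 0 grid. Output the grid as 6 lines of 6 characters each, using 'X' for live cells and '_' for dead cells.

Hidden generation-0 cells (in order): (1,1), (1,3), (1,4), (2,1).
A hidden cell only influences target cells in its own 3x3 neighborhood. Try each of the 2^4 = 16 assignments, step the completed generation 0 forward once under B3/S23, and compare with the target:
  (1,1)=_ (1,3)=_ (1,4)=_ (2,1)=_ -> step gives (2,3)='_' but target has 'X' -> reject
  (1,1)=_ (1,3)=_ (1,4)=_ (2,1)=X -> step gives (2,2)='X' but target has '_' -> reject
  (1,1)=_ (1,3)=_ (1,4)=X (2,1)=_ -> step reproduces the target at every cell -> ACCEPT
  (1,1)=_ (1,3)=_ (1,4)=X (2,1)=X -> step gives (2,2)='X' but target has '_' -> reject
  (1,1)=_ (1,3)=X (1,4)=_ (2,1)=_ -> step gives (2,2)='X' but target has '_' -> reject
  (1,1)=_ (1,3)=X (1,4)=_ (2,1)=X -> step gives (2,5)='_' but target has 'X' -> reject
  (1,1)=_ (1,3)=X (1,4)=X (2,1)=_ -> step gives (2,2)='X' but target has '_' -> reject
  (1,1)=_ (1,3)=X (1,4)=X (2,1)=X -> step gives (2,3)='_' but target has 'X' -> reject
  (1,1)=X (1,3)=_ (1,4)=_ (2,1)=_ -> step gives (2,2)='X' but target has '_' -> reject
  (1,1)=X (1,3)=_ (1,4)=_ (2,1)=X -> step gives (2,0)='X' but target has '_' -> reject
  (1,1)=X (1,3)=_ (1,4)=X (2,1)=_ -> step gives (2,2)='X' but target has '_' -> reject
  (1,1)=X (1,3)=_ (1,4)=X (2,1)=X -> step gives (2,0)='X' but target has '_' -> reject
  (1,1)=X (1,3)=X (1,4)=_ (2,1)=_ -> step gives (2,5)='_' but target has 'X' -> reject
  (1,1)=X (1,3)=X (1,4)=_ (2,1)=X -> step gives (1,2)='X' but target has '_' -> reject
  (1,1)=X (1,3)=X (1,4)=X (2,1)=_ -> step gives (2,3)='_' but target has 'X' -> reject
  (1,1)=X (1,3)=X (1,4)=X (2,1)=X -> step gives (1,2)='X' but target has '_' -> reject
Unique solution: (1,1)=dead, (1,3)=dead, (1,4)=live, (2,1)=dead.
Check: live-neighbor counts of every cell in the completed generation 0:
000111
000101
112343
102121
113353
001020
Applying B3/S23 to generation 0 with these counts gives:
______
______
___X_X
____X_
__XX_X
______
which matches the target exactly.

Answer: ______
____X_
______
_X_XXX
______
___X_X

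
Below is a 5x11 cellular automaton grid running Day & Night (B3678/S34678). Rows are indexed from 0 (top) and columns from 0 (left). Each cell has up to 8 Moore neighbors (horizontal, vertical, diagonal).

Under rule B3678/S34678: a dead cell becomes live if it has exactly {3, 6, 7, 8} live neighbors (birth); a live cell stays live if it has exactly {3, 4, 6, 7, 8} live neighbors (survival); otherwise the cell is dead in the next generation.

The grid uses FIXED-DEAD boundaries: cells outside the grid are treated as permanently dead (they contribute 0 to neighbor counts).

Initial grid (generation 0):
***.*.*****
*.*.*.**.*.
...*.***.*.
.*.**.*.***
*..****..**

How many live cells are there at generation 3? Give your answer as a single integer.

Simulating step by step:
Generation 0 (given above): 34 live cells
Generation 1: 29 live cells
.*....****.
..*.******.
.*.*....**.
...***..*.*
..****.****
Generation 2: 23 live cells
......*..*.
.***.****.*
...**.....*
....***..**
...*.**.**.
Generation 3: 23 live cells
..*..**.*..
..**.***...
...*.*..*.*
......*****
.....***.**
Population at generation 3: 23

Answer: 23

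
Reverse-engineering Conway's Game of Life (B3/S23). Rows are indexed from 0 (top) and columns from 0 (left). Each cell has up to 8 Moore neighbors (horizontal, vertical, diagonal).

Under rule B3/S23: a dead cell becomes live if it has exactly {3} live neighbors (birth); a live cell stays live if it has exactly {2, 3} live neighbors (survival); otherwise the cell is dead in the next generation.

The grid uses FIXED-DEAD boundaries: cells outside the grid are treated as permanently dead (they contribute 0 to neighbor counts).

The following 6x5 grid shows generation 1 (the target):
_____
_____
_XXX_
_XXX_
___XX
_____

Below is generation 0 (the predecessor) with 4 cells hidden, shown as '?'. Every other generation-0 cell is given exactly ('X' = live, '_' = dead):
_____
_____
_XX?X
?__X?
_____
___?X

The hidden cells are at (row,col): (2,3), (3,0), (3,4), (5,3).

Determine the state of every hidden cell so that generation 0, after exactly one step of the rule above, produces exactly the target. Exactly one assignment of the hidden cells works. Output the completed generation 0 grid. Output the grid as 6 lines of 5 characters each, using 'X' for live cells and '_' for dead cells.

Answer: _____
_____
_XX_X
X__X_
_____
___XX

Derivation:
Hidden generation-0 cells (in order): (2,3), (3,0), (3,4), (5,3).
A hidden cell only influences target cells in its own 3x3 neighborhood. Try each of the 2^4 = 16 assignments, step the completed generation 0 forward once under B3/S23, and compare with the target:
  (2,3)=_ (3,0)=_ (3,4)=_ (5,3)=_ -> step gives (2,1)='_' but target has 'X' -> reject
  (2,3)=_ (3,0)=_ (3,4)=_ (5,3)=X -> step gives (2,1)='_' but target has 'X' -> reject
  (2,3)=_ (3,0)=_ (3,4)=X (5,3)=_ -> step gives (2,1)='_' but target has 'X' -> reject
  (2,3)=_ (3,0)=_ (3,4)=X (5,3)=X -> step gives (2,1)='_' but target has 'X' -> reject
  (2,3)=_ (3,0)=X (3,4)=_ (5,3)=_ -> step gives (4,3)='_' but target has 'X' -> reject
  (2,3)=_ (3,0)=X (3,4)=_ (5,3)=X -> step reproduces the target at every cell -> ACCEPT
  (2,3)=_ (3,0)=X (3,4)=X (5,3)=_ -> step gives (2,3)='_' but target has 'X' -> reject
  (2,3)=_ (3,0)=X (3,4)=X (5,3)=X -> step gives (2,3)='_' but target has 'X' -> reject
  (2,3)=X (3,0)=_ (3,4)=_ (5,3)=_ -> step gives (1,2)='X' but target has '_' -> reject
  (2,3)=X (3,0)=_ (3,4)=_ (5,3)=X -> step gives (1,2)='X' but target has '_' -> reject
  (2,3)=X (3,0)=_ (3,4)=X (5,3)=_ -> step gives (1,2)='X' but target has '_' -> reject
  (2,3)=X (3,0)=_ (3,4)=X (5,3)=X -> step gives (1,2)='X' but target has '_' -> reject
  (2,3)=X (3,0)=X (3,4)=_ (5,3)=_ -> step gives (1,2)='X' but target has '_' -> reject
  (2,3)=X (3,0)=X (3,4)=_ (5,3)=X -> step gives (1,2)='X' but target has '_' -> reject
  (2,3)=X (3,0)=X (3,4)=X (5,3)=_ -> step gives (1,2)='X' but target has '_' -> reject
  (2,3)=X (3,0)=X (3,4)=X (5,3)=X -> step gives (1,2)='X' but target has '_' -> reject
Unique solution: (2,3)=dead, (3,0)=live, (3,4)=dead, (5,3)=live.
Check: live-neighbor counts of every cell in the completed generation 0:
00000
12221
22231
13322
11233
00111
Applying B3/S23 to generation 0 with these counts gives:
_____
_____
_XXX_
_XXX_
___XX
_____
which matches the target exactly.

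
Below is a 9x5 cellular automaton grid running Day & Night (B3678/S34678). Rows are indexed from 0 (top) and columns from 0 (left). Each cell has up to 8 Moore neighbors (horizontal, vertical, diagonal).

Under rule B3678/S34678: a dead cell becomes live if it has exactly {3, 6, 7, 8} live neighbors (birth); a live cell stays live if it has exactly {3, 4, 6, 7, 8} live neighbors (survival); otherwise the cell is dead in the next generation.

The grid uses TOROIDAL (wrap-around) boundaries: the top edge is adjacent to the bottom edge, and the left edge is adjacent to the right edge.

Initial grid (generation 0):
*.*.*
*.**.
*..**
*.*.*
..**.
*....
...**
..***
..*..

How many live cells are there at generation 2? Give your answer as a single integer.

Answer: 18

Derivation:
Simulating step by step:
Generation 0 (given above): 21 live cells
Generation 1: 22 live cells
..*.*
*.*.*
*...*
*.**.
*..*.
..*..
*.***
..*.*
*.**.
Generation 2: 18 live cells
..***
*...*
*.*..
*..**
...*.
*.*..
..*.*
..**.
..*..
Population at generation 2: 18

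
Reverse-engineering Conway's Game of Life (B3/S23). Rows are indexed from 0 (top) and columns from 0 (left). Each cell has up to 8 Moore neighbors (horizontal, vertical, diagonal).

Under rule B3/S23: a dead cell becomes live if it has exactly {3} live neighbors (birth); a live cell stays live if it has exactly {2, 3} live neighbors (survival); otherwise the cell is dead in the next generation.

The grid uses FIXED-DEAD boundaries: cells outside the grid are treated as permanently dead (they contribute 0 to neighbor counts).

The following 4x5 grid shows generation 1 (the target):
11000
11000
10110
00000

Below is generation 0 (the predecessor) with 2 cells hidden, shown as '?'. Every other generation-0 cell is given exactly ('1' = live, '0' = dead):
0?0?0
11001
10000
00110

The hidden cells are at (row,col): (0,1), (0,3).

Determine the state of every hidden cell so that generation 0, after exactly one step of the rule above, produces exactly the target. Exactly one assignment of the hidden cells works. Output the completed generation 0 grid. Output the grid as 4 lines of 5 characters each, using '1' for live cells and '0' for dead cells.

Hidden generation-0 cells (in order): (0,1), (0,3).
A hidden cell only influences target cells in its own 3x3 neighborhood. Try each of the 2^2 = 4 assignments, step the completed generation 0 forward once under B3/S23, and compare with the target:
  (0,1)=0 (0,3)=0 -> step gives (0,0)='0' but target has '1' -> reject
  (0,1)=0 (0,3)=1 -> step gives (0,0)='0' but target has '1' -> reject
  (0,1)=1 (0,3)=0 -> step reproduces the target at every cell -> ACCEPT
  (0,1)=1 (0,3)=1 -> step gives (0,2)='1' but target has '0' -> reject
Unique solution: (0,1)=live, (0,3)=dead.
Check: live-neighbor counts of every cell in the completed generation 0:
32211
33210
24332
12111
Applying B3/S23 to generation 0 with these counts gives:
11000
11000
10110
00000
which matches the target exactly.

Answer: 01000
11001
10000
00110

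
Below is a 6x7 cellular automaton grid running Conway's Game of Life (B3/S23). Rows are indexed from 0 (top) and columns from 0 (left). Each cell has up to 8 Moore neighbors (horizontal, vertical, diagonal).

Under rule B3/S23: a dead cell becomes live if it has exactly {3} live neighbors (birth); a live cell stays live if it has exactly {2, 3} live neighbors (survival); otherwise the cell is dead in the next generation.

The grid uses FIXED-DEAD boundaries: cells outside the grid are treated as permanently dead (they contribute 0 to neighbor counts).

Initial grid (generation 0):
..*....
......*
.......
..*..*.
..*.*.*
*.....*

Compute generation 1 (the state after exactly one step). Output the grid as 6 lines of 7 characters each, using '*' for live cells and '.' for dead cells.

Answer: .......
.......
.......
...*.*.
.*.*..*
.....*.

Derivation:
Simulating step by step:
Generation 0 (given above): 9 live cells
Generation 1: 6 live cells
(generation 1 grid is the final answer)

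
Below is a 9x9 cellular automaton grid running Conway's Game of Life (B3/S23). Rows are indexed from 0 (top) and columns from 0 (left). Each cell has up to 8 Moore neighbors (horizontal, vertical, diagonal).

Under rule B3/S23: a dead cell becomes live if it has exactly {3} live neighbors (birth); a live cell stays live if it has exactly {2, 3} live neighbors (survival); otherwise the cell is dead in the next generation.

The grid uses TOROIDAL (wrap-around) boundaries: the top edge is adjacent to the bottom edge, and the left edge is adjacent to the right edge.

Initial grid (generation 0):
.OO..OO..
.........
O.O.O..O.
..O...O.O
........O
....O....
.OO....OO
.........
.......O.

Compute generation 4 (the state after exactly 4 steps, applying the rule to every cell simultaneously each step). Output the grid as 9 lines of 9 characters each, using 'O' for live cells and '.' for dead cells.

Answer: ..O.OO.O.
OO...OO.O
.O.OOOO..
.OO...O..
.O....O..
O.....O..
.......O.
.........
.........

Derivation:
Simulating step by step:
Generation 0 (given above): 18 live cells
Generation 1: 20 live cells
......O..
..OO.OO..
.O.O...OO
OO.O....O
.......O.
O......OO
.........
.......OO
......O..
Generation 2: 20 live cells
......OO.
..OOOOO..
.O.O..OOO
.O.......
.O.....O.
.......OO
O........
.......O.
......O..
Generation 3: 23 live cells
...OO..O.
..OOO...O
OO.O..OO.
.O....O.O
O......OO
O......OO
.......O.
.........
......O..
Generation 4: 22 live cells
(generation 4 grid is the final answer)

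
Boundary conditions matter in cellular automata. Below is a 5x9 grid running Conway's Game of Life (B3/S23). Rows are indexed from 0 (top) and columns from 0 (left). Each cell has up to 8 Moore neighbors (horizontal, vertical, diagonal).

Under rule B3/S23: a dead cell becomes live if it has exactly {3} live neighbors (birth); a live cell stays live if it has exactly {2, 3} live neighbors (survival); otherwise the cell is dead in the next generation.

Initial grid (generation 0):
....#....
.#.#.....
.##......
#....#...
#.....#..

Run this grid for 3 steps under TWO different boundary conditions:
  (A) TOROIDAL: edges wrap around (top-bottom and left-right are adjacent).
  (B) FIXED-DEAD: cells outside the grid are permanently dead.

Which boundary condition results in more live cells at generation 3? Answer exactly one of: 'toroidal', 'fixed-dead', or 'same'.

Answer: toroidal

Derivation:
Under TOROIDAL boundary, generation 3:
.........
##.......
#.......#
.#.......
.........
Population = 5

Under FIXED-DEAD boundary, generation 3:
.........
##.......
#........
.#.......
.........
Population = 4

Comparison: toroidal=5, fixed-dead=4 -> toroidal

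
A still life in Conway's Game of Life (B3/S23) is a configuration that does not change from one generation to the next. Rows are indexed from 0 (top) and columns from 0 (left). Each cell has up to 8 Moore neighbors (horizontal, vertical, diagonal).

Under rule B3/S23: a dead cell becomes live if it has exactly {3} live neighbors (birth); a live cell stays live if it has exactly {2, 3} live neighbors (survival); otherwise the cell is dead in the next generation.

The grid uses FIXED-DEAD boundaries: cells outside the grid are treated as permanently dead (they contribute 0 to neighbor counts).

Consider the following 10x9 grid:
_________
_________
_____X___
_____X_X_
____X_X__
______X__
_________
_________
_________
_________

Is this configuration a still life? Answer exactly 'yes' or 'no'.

Answer: no

Derivation:
Compute generation 1 and compare to generation 0 (given above):
Generation 1:
_________
_________
______X__
____XX___
______XX_
_____X___
_________
_________
_________
_________
Cell (2,5) differs: gen0=1 vs gen1=0 -> NOT a still life.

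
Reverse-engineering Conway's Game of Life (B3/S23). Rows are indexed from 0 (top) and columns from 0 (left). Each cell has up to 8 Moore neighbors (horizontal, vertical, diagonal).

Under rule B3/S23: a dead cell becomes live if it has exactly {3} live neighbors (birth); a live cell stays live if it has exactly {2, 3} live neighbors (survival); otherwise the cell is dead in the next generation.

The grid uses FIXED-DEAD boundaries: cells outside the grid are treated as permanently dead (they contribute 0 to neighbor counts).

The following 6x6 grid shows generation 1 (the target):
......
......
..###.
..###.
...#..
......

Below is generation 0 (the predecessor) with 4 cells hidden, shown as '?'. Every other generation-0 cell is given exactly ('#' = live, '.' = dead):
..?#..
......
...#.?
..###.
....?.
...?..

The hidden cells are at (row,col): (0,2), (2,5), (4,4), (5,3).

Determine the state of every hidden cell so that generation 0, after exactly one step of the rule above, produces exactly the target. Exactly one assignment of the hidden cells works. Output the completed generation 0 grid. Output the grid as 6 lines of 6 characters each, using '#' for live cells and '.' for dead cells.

Answer: ...#..
......
...#..
..###.
......
......

Derivation:
Hidden generation-0 cells (in order): (0,2), (2,5), (4,4), (5,3).
A hidden cell only influences target cells in its own 3x3 neighborhood. Try each of the 2^4 = 16 assignments, step the completed generation 0 forward once under B3/S23, and compare with the target:
  (0,2)=. (2,5)=. (4,4)=. (5,3)=. -> step reproduces the target at every cell -> ACCEPT
  (0,2)=. (2,5)=. (4,4)=. (5,3)=# -> step gives (4,2)='#' but target has '.' -> reject
  (0,2)=. (2,5)=. (4,4)=# (5,3)=. -> step gives (3,3)='.' but target has '#' -> reject
  (0,2)=. (2,5)=. (4,4)=# (5,3)=# -> step gives (3,3)='.' but target has '#' -> reject
  (0,2)=. (2,5)=# (4,4)=. (5,3)=. -> step gives (1,4)='#' but target has '.' -> reject
  (0,2)=. (2,5)=# (4,4)=. (5,3)=# -> step gives (1,4)='#' but target has '.' -> reject
  (0,2)=. (2,5)=# (4,4)=# (5,3)=. -> step gives (1,4)='#' but target has '.' -> reject
  (0,2)=. (2,5)=# (4,4)=# (5,3)=# -> step gives (1,4)='#' but target has '.' -> reject
  (0,2)=# (2,5)=. (4,4)=. (5,3)=. -> step gives (1,2)='#' but target has '.' -> reject
  (0,2)=# (2,5)=. (4,4)=. (5,3)=# -> step gives (1,2)='#' but target has '.' -> reject
  (0,2)=# (2,5)=. (4,4)=# (5,3)=. -> step gives (1,2)='#' but target has '.' -> reject
  (0,2)=# (2,5)=. (4,4)=# (5,3)=# -> step gives (1,2)='#' but target has '.' -> reject
  (0,2)=# (2,5)=# (4,4)=. (5,3)=. -> step gives (1,2)='#' but target has '.' -> reject
  (0,2)=# (2,5)=# (4,4)=. (5,3)=# -> step gives (1,2)='#' but target has '.' -> reject
  (0,2)=# (2,5)=# (4,4)=# (5,3)=. -> step gives (1,2)='#' but target has '.' -> reject
  (0,2)=# (2,5)=# (4,4)=# (5,3)=# -> step gives (1,2)='#' but target has '.' -> reject
Unique solution: (0,2)=dead, (2,5)=dead, (4,4)=dead, (5,3)=dead.
Check: live-neighbor counts of every cell in the completed generation 0:
001010
002220
013331
012321
012321
000000
Applying B3/S23 to generation 0 with these counts gives:
......
......
..###.
..###.
...#..
......
which matches the target exactly.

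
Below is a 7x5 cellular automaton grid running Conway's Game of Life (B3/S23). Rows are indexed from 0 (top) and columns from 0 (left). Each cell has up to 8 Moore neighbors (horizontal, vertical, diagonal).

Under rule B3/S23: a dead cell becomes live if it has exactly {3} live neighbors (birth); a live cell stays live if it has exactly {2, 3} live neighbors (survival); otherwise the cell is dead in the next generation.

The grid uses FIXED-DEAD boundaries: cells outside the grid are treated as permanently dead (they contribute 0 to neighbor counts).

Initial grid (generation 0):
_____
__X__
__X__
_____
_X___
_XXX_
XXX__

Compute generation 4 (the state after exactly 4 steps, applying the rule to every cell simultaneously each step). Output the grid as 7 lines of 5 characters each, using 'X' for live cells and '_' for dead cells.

Answer: _____
_____
_____
_____
_____
_____
_____

Derivation:
Simulating step by step:
Generation 0 (given above): 9 live cells
Generation 1: 4 live cells
_____
_____
_____
_____
_X___
___X_
X__X_
Generation 2: 1 live cells
_____
_____
_____
_____
_____
__X__
_____
Generation 3: 0 live cells
_____
_____
_____
_____
_____
_____
_____
Generation 4: 0 live cells
(generation 4 grid is the final answer)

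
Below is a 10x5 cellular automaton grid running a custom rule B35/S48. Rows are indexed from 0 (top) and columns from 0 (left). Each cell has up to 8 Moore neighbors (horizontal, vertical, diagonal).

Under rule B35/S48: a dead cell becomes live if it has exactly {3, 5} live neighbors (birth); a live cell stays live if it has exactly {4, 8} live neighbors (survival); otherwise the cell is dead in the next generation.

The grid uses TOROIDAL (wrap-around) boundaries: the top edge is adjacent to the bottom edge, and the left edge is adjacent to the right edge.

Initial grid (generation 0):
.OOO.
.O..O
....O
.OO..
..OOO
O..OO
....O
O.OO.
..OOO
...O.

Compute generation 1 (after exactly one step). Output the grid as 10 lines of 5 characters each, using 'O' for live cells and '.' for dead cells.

Simulating step by step:
Generation 0 (given above): 22 live cells
Generation 1: 21 live cells
(generation 1 grid is the final answer)

Answer: O.O.O
.....
.OOO.
O..OO
..O.O
..O..
.OOO.
.O..O
.OO.O
.O...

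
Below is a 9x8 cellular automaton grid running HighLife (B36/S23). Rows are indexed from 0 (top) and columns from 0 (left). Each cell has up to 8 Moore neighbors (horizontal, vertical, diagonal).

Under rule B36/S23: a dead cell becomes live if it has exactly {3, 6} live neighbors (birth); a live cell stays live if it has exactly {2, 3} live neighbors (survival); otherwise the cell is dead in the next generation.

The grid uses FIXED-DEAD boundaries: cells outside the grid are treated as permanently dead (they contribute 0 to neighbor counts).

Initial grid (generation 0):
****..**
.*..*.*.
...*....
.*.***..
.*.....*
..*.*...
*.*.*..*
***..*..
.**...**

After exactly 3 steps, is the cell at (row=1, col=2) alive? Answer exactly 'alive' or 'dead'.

Simulating step by step:
Generation 0 (given above): 30 live cells
Generation 1: 30 live cells
****.***
**..****
...*....
...**...
.*...*..
..*.....
***.**..
*....*.*
*.*...*.
Generation 2: 34 live cells
*.**...*
*......*
..**..*.
..***...
..***...
*.****..
*.*****.
******..
.*....*.
Generation 3: 17 live cells
.*......
......**
.**.*...
.*...*..
........
......*.
*.....*.
*.......
**.***..

Cell (1,2) at generation 3: 0 -> dead

Answer: dead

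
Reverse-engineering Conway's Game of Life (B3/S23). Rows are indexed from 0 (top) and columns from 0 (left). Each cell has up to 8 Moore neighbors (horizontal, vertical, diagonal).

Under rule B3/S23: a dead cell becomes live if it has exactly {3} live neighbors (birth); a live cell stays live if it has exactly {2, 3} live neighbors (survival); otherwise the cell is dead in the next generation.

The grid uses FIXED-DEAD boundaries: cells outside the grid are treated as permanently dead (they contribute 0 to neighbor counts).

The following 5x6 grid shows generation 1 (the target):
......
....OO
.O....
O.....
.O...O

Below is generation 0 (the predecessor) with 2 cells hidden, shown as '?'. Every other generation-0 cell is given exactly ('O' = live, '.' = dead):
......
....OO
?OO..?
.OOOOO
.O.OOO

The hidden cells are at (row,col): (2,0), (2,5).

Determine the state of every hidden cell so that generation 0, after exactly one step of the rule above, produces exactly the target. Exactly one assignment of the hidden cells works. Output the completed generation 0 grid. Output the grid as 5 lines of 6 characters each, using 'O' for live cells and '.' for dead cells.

Hidden generation-0 cells (in order): (2,0), (2,5).
A hidden cell only influences target cells in its own 3x3 neighborhood. Try each of the 2^2 = 4 assignments, step the completed generation 0 forward once under B3/S23, and compare with the target:
  (2,0)=. (2,5)=. -> step gives (1,4)='.' but target has 'O' -> reject
  (2,0)=. (2,5)=O -> step reproduces the target at every cell -> ACCEPT
  (2,0)=O (2,5)=. -> step gives (1,1)='O' but target has '.' -> reject
  (2,0)=O (2,5)=O -> step gives (1,1)='O' but target has '.' -> reject
Unique solution: (2,0)=dead, (2,5)=live.
Check: live-neighbor counts of every cell in the completed generation 0:
000122
122222
234564
346564
225453
Applying B3/S23 to generation 0 with these counts gives:
......
....OO
.O....
O.....
.O...O
which matches the target exactly.

Answer: ......
....OO
.OO..O
.OOOOO
.O.OOO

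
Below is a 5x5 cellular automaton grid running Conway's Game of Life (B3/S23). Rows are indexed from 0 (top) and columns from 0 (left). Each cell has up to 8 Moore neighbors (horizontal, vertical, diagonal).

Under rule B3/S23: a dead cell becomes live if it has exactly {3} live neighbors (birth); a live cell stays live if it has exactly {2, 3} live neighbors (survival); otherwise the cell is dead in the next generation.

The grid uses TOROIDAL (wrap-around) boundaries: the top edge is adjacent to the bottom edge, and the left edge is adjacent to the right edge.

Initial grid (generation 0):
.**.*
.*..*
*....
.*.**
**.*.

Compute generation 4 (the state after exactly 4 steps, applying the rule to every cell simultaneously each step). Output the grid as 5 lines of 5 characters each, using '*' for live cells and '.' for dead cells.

Answer: .....
.....
*****
.....
.....

Derivation:
Simulating step by step:
Generation 0 (given above): 12 live cells
Generation 1: 10 live cells
....*
.****
.***.
.*.*.
.....
Generation 2: 7 live cells
*.*.*
.*..*
.....
.*.*.
.....
Generation 3: 14 live cells
**.**
.*.**
*.*..
.....
*****
Generation 4: 5 live cells
(generation 4 grid is the final answer)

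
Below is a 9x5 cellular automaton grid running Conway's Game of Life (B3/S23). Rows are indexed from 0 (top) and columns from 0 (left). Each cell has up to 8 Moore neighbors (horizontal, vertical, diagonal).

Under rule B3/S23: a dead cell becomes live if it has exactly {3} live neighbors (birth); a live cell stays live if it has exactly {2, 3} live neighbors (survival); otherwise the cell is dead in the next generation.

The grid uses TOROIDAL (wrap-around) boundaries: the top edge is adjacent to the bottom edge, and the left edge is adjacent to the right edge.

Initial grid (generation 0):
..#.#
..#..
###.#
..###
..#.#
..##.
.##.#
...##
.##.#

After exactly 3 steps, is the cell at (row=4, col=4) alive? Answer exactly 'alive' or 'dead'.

Answer: alive

Derivation:
Simulating step by step:
Generation 0 (given above): 22 live cells
Generation 1: 17 live cells
#.#..
..#.#
#...#
.....
.#..#
#...#
##..#
....#
.##.#
Generation 2: 17 live cells
#.#.#
....#
#..##
....#
....#
...#.
.#.#.
..#.#
.##.#
Generation 3: 15 live cells
..#.#
.#...
#..#.
.....
...##
..###
...##
....#
..#.#

Cell (4,4) at generation 3: 1 -> alive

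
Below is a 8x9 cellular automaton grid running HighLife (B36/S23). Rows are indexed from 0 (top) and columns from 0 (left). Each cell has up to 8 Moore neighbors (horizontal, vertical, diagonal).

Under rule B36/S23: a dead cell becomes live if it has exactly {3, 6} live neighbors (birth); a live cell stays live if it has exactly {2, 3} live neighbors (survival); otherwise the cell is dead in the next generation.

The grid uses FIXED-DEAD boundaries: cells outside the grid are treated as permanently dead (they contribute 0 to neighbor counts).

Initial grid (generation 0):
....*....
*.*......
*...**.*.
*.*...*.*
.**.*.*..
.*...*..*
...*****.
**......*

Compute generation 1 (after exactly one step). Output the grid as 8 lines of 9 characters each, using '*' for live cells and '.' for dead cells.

Answer: .........
.*.***...
*..*.***.
*.*.*.*..
*.**..*..
.*.......
***.*****
....****.

Derivation:
Simulating step by step:
Generation 0 (given above): 26 live cells
Generation 1: 30 live cells
(generation 1 grid is the final answer)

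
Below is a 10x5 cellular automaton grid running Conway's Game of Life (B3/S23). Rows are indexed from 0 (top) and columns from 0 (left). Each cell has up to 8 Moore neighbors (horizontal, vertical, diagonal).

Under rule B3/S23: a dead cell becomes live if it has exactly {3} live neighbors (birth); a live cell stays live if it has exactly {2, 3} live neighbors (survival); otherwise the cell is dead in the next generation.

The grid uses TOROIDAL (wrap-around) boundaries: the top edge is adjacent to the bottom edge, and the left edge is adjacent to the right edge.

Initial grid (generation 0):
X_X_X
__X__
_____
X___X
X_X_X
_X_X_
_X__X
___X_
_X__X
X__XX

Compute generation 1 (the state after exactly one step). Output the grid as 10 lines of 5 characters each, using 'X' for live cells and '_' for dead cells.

Answer: X_X__
_X_X_
_____
XX_XX
__X__
_X_X_
X__XX
__XXX
__X__
__X__

Derivation:
Simulating step by step:
Generation 0 (given above): 19 live cells
Generation 1: 19 live cells
(generation 1 grid is the final answer)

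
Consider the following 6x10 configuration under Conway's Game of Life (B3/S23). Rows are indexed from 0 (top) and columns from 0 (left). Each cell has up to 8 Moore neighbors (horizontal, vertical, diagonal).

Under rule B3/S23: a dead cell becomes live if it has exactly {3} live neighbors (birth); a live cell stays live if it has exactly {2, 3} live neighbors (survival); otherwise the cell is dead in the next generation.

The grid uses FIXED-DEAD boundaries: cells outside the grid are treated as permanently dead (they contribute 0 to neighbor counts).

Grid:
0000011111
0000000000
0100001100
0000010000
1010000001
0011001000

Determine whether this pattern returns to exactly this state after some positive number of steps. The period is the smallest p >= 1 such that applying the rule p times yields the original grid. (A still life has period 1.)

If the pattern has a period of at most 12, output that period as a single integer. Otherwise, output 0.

Answer: 0

Derivation:
Simulating and comparing each generation to the original:
Gen 0 (original, given above): 15 live cells
Gen 1: 13 live cells, differs from original
Gen 2: 10 live cells, differs from original
Gen 3: 8 live cells, differs from original
Gen 4: 7 live cells, differs from original
Gen 5: 5 live cells, differs from original
Gen 6: 5 live cells, differs from original
Gen 7: 5 live cells, differs from original
Gen 8: 5 live cells, differs from original
Gen 9: 5 live cells, differs from original
Gen 10: 5 live cells, differs from original
Gen 11: 5 live cells, differs from original
Gen 12: 5 live cells, differs from original
No period found within 12 steps.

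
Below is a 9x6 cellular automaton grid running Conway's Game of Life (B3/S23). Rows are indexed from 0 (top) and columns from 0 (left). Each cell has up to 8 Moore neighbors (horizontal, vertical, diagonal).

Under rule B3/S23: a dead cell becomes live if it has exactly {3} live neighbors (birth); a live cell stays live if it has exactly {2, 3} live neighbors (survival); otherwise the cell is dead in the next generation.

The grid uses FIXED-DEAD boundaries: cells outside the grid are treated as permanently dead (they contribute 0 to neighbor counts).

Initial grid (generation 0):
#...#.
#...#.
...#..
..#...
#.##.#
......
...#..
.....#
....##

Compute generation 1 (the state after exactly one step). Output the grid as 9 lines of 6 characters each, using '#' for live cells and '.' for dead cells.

Answer: ......
...##.
...#..
.##.#.
.###..
..###.
......
.....#
....##

Derivation:
Simulating step by step:
Generation 0 (given above): 14 live cells
Generation 1: 15 live cells
(generation 1 grid is the final answer)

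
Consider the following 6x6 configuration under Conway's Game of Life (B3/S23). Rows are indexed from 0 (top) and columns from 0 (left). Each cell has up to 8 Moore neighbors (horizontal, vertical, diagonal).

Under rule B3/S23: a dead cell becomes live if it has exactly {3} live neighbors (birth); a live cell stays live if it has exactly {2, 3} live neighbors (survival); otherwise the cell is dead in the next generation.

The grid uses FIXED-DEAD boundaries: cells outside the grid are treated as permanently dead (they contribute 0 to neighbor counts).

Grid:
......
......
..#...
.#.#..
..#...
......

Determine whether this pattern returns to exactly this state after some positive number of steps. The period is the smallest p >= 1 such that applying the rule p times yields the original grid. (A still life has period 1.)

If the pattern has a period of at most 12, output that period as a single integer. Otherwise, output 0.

Simulating and comparing each generation to the original:
Gen 0 (original, given above): 4 live cells
Gen 1: 4 live cells, MATCHES original -> period = 1

Answer: 1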